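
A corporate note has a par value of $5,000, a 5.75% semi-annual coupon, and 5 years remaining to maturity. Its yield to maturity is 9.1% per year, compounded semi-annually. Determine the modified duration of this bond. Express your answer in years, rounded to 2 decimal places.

Periodic yield y = 0.0455. First find Macaulay duration:
  t   CF        PV=CF/(1+0.0455)^t    t·PV
  1       143.75       137.4940       137.4940
  2       143.75       131.5103       263.0206
  3       143.75       125.7870       377.3610
  4       143.75       120.3128       481.2511
  5       143.75       115.0768       575.3839
  6       143.75       110.0686       660.4119
  7       143.75       105.2785       736.9493
  8       143.75       100.6968       805.5742
  9       143.75        96.3145       866.8302
  10    5,143.75     3,296.3968    32,963.9678
  Σ                  4,338.9360    37,868.2439
P = 4,338.9360; Macaulay duration = 37,868.2439 / 4,338.9360 = 8.72754 half-year periods = 4.36377 years.
Modified duration = D_Mac / (1 + y) = 4.36377 / 1.0455 = 4.17386 years.

4.17 years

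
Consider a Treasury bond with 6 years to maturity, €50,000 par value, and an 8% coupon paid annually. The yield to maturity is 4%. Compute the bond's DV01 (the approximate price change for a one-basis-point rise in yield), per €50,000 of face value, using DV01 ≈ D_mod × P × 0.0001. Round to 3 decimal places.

Periodic yield y = 0.04.
  t   CF        PV=CF/(1+0.04)^t    t·PV
  1     4,000.00     3,846.1538     3,846.1538
  2     4,000.00     3,698.2249     7,396.4497
  3     4,000.00     3,555.9854    10,667.9563
  4     4,000.00     3,419.2168    13,676.8671
  5     4,000.00     3,287.7084    16,438.5421
  6    54,000.00    42,676.9844   256,061.9063
  Σ                 60,484.2737   308,087.8754
P = 60,484.2737; D_Mac = 5.09369 yrs; D_mod = 4.89777 yrs.
DV01 ≈ 4.89777 × 60,484.2737 × 0.0001 = 29.623834.

€29.624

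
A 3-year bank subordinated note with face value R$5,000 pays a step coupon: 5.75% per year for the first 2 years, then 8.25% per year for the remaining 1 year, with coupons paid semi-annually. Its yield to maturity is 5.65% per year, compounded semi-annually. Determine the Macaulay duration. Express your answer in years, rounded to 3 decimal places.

Periodic yield y = 0.02825. Discount each cash flow and weight by its period:
  t   CF        PV=CF/(1+0.02825)^t    t·PV
  1       143.75       139.8006       139.8006
  2       143.75       135.9598       271.9195
  3       143.75       132.2244       396.6733
  4       143.75       128.5917       514.3669
  5       206.25       179.4322       897.1610
  6     5,206.25     4,404.8661    26,429.1965
  Σ                  5,120.8748    28,649.1178
Price P = Σ PV = 5,120.8748.
Macaulay duration = Σ(t·PV) / P = 28,649.1178 / 5,120.8748 = 5.59457 half-year periods.
In years: 5.59457 / 2 = 2.79729 years.

2.797 years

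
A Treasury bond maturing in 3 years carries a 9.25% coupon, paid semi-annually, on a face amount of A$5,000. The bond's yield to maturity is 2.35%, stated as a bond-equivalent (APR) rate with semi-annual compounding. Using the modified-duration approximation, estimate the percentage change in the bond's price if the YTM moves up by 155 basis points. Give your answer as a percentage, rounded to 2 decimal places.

-4.16%

Periodic yield y = 0.01175. Modified duration first:
  t   CF        PV=CF/(1+0.01175)^t    t·PV
  1       231.25       228.5644       228.5644
  2       231.25       225.9099       451.8199
  3       231.25       223.2863       669.8589
  4       231.25       220.6932       882.7727
  5       231.25       218.1301     1,090.6507
  6     5,231.25     4,877.1509    29,262.9057
  Σ                  5,993.7349    32,586.5722
P = 5,993.7349; D_Mac = 5.43677 half-year periods = 2.71839 yrs; D_mod = 2.71839/(1+0.01175) = 2.68682 yrs.
ΔP/P ≈ -D_mod · Δy = -2.68682 × (+0.0155) = -0.041646 = -4.1646%.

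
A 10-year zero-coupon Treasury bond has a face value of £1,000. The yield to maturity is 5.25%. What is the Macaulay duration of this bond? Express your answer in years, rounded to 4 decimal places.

A zero-coupon bond has a single cash flow at maturity, so its Macaulay duration equals its maturity: 10 years.

10.0000 years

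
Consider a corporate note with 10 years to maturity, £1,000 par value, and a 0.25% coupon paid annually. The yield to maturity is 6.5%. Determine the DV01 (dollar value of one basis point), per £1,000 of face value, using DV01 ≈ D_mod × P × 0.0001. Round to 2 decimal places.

£0.51

Periodic yield y = 0.065.
  t   CF        PV=CF/(1+0.065)^t    t·PV
  1         2.50         2.3474         2.3474
  2         2.50         2.2041         4.4083
  3         2.50         2.0696         6.2089
  4         2.50         1.9433         7.7732
  5         2.50         1.8247         9.1235
  6         2.50         1.7133        10.2800
  7         2.50         1.6088        11.2614
  8         2.50         1.5106        12.0846
  9         2.50         1.4184        12.7654
  10    1,002.50       534.0579     5,340.5785
  Σ                    550.6981     5,416.8313
P = 550.6981; D_Mac = 9.83630 yrs; D_mod = 9.23596 yrs.
DV01 ≈ 9.23596 × 550.6981 × 0.0001 = 0.508623.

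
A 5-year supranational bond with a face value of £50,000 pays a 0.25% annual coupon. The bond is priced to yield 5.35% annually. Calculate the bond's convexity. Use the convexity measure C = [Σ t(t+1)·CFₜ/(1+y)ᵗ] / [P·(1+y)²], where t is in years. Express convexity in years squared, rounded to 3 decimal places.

26.824

With y = 0.0535:
  t   CF        PV=CF/(1+0.0535)^t    t·PV        t(t+1)·PV
  1       125.00       118.6521       118.6521         237.3042
  2       125.00       112.6266       225.2532         675.7595
  3       125.00       106.9071       320.7212       1,282.8847
  4       125.00       101.4780       405.9120       2,029.5598
  5    50,125.00    38,626.1734   193,130.8671   1,158,785.2023
  Σ                 39,065.8372   194,201.4055   1,163,010.7106
P = 39,065.8372.
Convexity = Σ t(t+1)·PV / [P·(1+y)²] = 1,163,010.7106 / (39,065.8372 × 1.109862) = 26.82363.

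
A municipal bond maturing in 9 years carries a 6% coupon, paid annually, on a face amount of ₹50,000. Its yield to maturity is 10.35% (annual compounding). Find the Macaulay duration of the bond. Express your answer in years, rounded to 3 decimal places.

Periodic yield y = 0.1035. Discount each cash flow and weight by its year:
  t   CF        PV=CF/(1+0.1035)^t    t·PV
  1     3,000.00     2,718.6226     2,718.6226
  2     3,000.00     2,463.6362     4,927.2724
  3     3,000.00     2,232.5657     6,697.6970
  4     3,000.00     2,023.1678     8,092.6712
  5     3,000.00     1,833.4099     9,167.0494
  6     3,000.00     1,661.4498     9,968.6989
  7     3,000.00     1,505.6183    10,539.3283
  8     3,000.00     1,364.4027    10,915.2212
  9    53,000.00    21,843.6310   196,592.6793
  Σ                 37,646.5040   259,619.2403
Price P = Σ PV = 37,646.5040.
Macaulay duration = Σ(t·PV) / P = 259,619.2403 / 37,646.5040 = 6.89624 years.

6.896 years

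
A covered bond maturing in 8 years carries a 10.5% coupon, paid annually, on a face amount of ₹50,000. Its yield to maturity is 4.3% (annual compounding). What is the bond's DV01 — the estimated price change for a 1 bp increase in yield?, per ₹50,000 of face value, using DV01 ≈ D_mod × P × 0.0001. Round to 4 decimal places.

₹41.7090

Periodic yield y = 0.043.
  t   CF        PV=CF/(1+0.043)^t    t·PV
  1     5,250.00     5,033.5570     5,033.5570
  2     5,250.00     4,826.0374     9,652.0749
  3     5,250.00     4,627.0733    13,881.2199
  4     5,250.00     4,436.3119    17,745.2475
  5     5,250.00     4,253.4150    21,267.0751
  6     5,250.00     4,078.0585    24,468.3511
  7     5,250.00     3,909.9315    27,369.5202
  8    55,250.00    39,450.9817   315,607.8538
  Σ                 70,615.3664   435,024.8995
P = 70,615.3664; D_Mac = 6.16048 yrs; D_mod = 5.90651 yrs.
DV01 ≈ 5.90651 × 70,615.3664 × 0.0001 = 41.709003.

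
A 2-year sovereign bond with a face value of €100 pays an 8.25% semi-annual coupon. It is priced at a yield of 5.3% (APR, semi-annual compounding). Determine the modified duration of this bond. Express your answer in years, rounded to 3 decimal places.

Periodic yield y = 0.0265. First find Macaulay duration:
  t   CF        PV=CF/(1+0.0265)^t    t·PV
  1        4.125         4.0185         4.0185
  2        4.125         3.9148         7.8295
  3        4.125         3.8137        11.4411
  4      104.125        93.7819       375.1277
  Σ                    105.5289       398.4169
P = 105.5289; Macaulay duration = 398.4169 / 105.5289 = 3.77543 half-year periods = 1.88771 years.
Modified duration = D_Mac / (1 + y) = 1.88771 / 1.0265 = 1.83898 years.

1.839 years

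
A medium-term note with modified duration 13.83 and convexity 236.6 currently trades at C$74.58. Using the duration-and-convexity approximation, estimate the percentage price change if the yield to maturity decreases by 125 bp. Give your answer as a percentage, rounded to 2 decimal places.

Duration effect: -D_mod·Δy = -13.83 × (-0.0125) = +0.172875
Convexity effect: ½·C·(Δy)² = 0.5 × 236.6 × (-0.0125)² = +0.018484375
ΔP/P ≈ +0.172875 + 0.018484375 = +0.191359375
= +19.1359375%.

+19.14%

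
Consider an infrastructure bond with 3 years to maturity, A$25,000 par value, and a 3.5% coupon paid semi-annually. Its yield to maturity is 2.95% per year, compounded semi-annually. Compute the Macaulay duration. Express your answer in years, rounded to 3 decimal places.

2.875 years

Periodic yield y = 0.01475. Discount each cash flow and weight by its period:
  t   CF        PV=CF/(1+0.01475)^t    t·PV
  1       437.50       431.1407       431.1407
  2       437.50       424.8738       849.7476
  3       437.50       418.6980     1,256.0940
  4       437.50       412.6120     1,650.4479
  5       437.50       406.6144     2,033.0720
  6    25,437.50    23,298.0765   139,788.4589
  Σ                 25,392.0153   146,008.9610
Price P = Σ PV = 25,392.0153.
Macaulay duration = Σ(t·PV) / P = 146,008.9610 / 25,392.0153 = 5.75019 half-year periods.
In years: 5.75019 / 2 = 2.87510 years.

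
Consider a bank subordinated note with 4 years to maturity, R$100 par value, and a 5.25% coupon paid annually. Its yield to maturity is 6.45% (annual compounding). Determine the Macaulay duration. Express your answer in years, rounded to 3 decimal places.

Periodic yield y = 0.0645. Discount each cash flow and weight by its year:
  t   CF        PV=CF/(1+0.0645)^t    t·PV
  1         5.25         4.9319         4.9319
  2         5.25         4.6331         9.2661
  3         5.25         4.3523        13.0570
  4       105.25        81.9671       327.8683
  Σ                     95.8844       355.1233
Price P = Σ PV = 95.8844.
Macaulay duration = Σ(t·PV) / P = 355.1233 / 95.8844 = 3.70366 years.

3.704 years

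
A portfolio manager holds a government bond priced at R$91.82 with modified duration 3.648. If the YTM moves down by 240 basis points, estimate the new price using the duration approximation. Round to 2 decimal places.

R$99.86

Duration approximation: ΔP/P ≈ -D_mod · Δy = -3.648 × (-0.024) = +0.087552.
New price ≈ 91.82 × (1 + 0.087552) = 99.85902464.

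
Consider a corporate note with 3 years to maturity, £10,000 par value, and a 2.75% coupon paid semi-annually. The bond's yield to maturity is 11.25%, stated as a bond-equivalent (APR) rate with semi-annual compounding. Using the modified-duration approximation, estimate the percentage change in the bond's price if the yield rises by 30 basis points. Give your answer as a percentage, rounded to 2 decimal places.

-0.82%

Periodic yield y = 0.05625. Modified duration first:
  t   CF        PV=CF/(1+0.05625)^t    t·PV
  1       137.50       130.1775       130.1775
  2       137.50       123.2450       246.4900
  3       137.50       116.6816       350.0449
  4       137.50       110.4678       441.8713
  5       137.50       104.5849       522.9246
  6    10,137.50     7,300.1290    43,800.7741
  Σ                  7,885.2859    45,492.2824
P = 7,885.2859; D_Mac = 5.76926 half-year periods = 2.88463 yrs; D_mod = 2.88463/(1+0.05625) = 2.73101 yrs.
ΔP/P ≈ -D_mod · Δy = -2.73101 × (+0.003) = -0.008193 = -0.8193%.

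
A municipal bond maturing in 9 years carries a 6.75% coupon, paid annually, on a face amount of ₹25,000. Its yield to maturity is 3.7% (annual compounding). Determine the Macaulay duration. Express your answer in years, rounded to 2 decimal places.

7.25 years

Periodic yield y = 0.037. Discount each cash flow and weight by its year:
  t   CF        PV=CF/(1+0.037)^t    t·PV
  1     1,687.50     1,627.2903     1,627.2903
  2     1,687.50     1,569.2288     3,138.4576
  3     1,687.50     1,513.2390     4,539.7169
  4     1,687.50     1,459.2468     5,836.9873
  5     1,687.50     1,407.1811     7,035.9056
  6     1,687.50     1,356.9731     8,141.8387
  7     1,687.50     1,308.5565     9,159.8957
  8     1,687.50     1,261.8674    10,094.9394
  9    26,687.50    19,244.1656   173,197.4902
  Σ                 30,747.7486   222,772.5215
Price P = Σ PV = 30,747.7486.
Macaulay duration = Σ(t·PV) / P = 222,772.5215 / 30,747.7486 = 7.24517 years.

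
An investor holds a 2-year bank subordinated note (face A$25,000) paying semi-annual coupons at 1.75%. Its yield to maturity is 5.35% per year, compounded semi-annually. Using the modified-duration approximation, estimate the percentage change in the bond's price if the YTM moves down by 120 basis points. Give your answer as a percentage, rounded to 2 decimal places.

+2.31%

Periodic yield y = 0.02675. Modified duration first:
  t   CF        PV=CF/(1+0.02675)^t    t·PV
  1       218.75       213.0509       213.0509
  2       218.75       207.5003       415.0005
  3       218.75       202.0942       606.2827
  4    25,218.75    22,691.5786    90,766.3145
  Σ                 23,314.2240    92,000.6486
P = 23,314.2240; D_Mac = 3.94612 half-year periods = 1.97306 yrs; D_mod = 1.97306/(1+0.02675) = 1.92165 yrs.
ΔP/P ≈ -D_mod · Δy = -1.92165 × (-0.012) = +0.023060 = +2.3060%.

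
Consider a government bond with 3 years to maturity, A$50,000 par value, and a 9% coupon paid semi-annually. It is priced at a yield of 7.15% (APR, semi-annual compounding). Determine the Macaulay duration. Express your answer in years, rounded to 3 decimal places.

2.703 years

Periodic yield y = 0.03575. Discount each cash flow and weight by its period:
  t   CF        PV=CF/(1+0.03575)^t    t·PV
  1     2,250.00     2,172.3389     2,172.3389
  2     2,250.00     2,097.3583     4,194.7166
  3     2,250.00     2,024.9658     6,074.8974
  4     2,250.00     1,955.0720     7,820.2879
  5     2,250.00     1,887.5906     9,437.9531
  6    52,250.00    42,321.0703   253,926.4221
  Σ                 52,458.3959   283,626.6160
Price P = Σ PV = 52,458.3959.
Macaulay duration = Σ(t·PV) / P = 283,626.6160 / 52,458.3959 = 5.40670 half-year periods.
In years: 5.40670 / 2 = 2.70335 years.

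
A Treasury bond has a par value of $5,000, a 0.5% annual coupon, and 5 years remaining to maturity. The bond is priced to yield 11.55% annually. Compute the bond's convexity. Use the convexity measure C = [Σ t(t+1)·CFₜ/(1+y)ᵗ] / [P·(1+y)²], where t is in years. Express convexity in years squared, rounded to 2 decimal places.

23.68

With y = 0.1155:
  t   CF        PV=CF/(1+0.1155)^t    t·PV        t(t+1)·PV
  1        25.00        22.4115        22.4115          44.8229
  2        25.00        20.0910        40.1819         120.5458
  3        25.00        18.0107        54.0322         216.1287
  4        25.00        16.1459        64.5835         322.9176
  5     5,025.00     2,909.2979    14,546.4895      87,278.9369
  Σ                  2,985.9569    14,727.6986      87,983.3520
P = 2,985.9569.
Convexity = Σ t(t+1)·PV / [P·(1+y)²] = 87,983.3520 / (2,985.9569 × 1.244340) = 23.67979.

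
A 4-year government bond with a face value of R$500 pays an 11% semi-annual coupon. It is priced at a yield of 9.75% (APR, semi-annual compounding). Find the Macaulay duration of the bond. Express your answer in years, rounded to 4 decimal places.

Periodic yield y = 0.04875. Discount each cash flow and weight by its period:
  t   CF        PV=CF/(1+0.04875)^t    t·PV
  1        27.50        26.2217        26.2217
  2        27.50        25.0028        50.0056
  3        27.50        23.8406        71.5217
  4        27.50        22.7324        90.9295
  5        27.50        21.6757       108.3784
  6        27.50        20.6681       124.0087
  7        27.50        19.7074       137.9517
  8       527.50       360.4514     2,883.6109
  Σ                    520.3000     3,492.6282
Price P = Σ PV = 520.3000.
Macaulay duration = Σ(t·PV) / P = 3,492.6282 / 520.3000 = 6.71272 half-year periods.
In years: 6.71272 / 2 = 3.35636 years.

3.3564 years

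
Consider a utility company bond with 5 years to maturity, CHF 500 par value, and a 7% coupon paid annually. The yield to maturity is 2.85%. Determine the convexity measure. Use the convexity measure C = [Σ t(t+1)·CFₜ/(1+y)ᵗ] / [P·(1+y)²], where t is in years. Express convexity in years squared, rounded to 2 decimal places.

24.17

With y = 0.0285:
  t   CF        PV=CF/(1+0.0285)^t    t·PV        t(t+1)·PV
  1        35.00        34.0301        34.0301          68.0603
  2        35.00        33.0872        66.1743         198.5229
  3        35.00        32.1703        96.5109         386.0436
  4        35.00        31.2789       125.1154         625.5771
  5       535.00       464.8708     2,324.3542      13,946.1251
  Σ                    595.4373     2,646.1850      15,224.3291
P = 595.4373.
Convexity = Σ t(t+1)·PV / [P·(1+y)²] = 15,224.3291 / (595.4373 × 1.057812) = 24.17094.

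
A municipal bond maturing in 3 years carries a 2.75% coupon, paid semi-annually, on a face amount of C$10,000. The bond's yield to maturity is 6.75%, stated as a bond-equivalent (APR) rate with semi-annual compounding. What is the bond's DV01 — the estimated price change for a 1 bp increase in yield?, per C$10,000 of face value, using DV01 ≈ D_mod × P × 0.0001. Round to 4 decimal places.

C$2.4991

Periodic yield y = 0.03375.
  t   CF        PV=CF/(1+0.03375)^t    t·PV
  1       137.50       133.0109       133.0109
  2       137.50       128.6683       257.3367
  3       137.50       124.4675       373.4026
  4       137.50       120.4039       481.6157
  5       137.50       116.4730       582.3648
  6    10,137.50     8,306.8761    49,841.2565
  Σ                  8,929.8997    51,668.9871
P = 8,929.8997; D_Mac = 5.78607 half-year periods = 2.89303 yrs; D_mod = 2.79858 yrs.
DV01 ≈ 2.79858 × 8,929.8997 × 0.0001 = 2.499105.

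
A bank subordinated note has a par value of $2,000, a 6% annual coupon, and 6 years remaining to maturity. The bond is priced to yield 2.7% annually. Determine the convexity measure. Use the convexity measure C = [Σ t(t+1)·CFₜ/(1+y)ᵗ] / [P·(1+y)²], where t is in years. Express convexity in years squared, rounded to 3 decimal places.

33.506

With y = 0.027:
  t   CF        PV=CF/(1+0.027)^t    t·PV        t(t+1)·PV
  1       120.00       116.8452       116.8452         233.6904
  2       120.00       113.7733       227.5466         682.6398
  3       120.00       110.7822       332.3465       1,329.3862
  4       120.00       107.8697       431.4788       2,157.3940
  5       120.00       105.0338       525.1689       3,151.0136
  6     2,120.00     1,806.8130    10,840.8778      75,886.1447
  Σ                  2,361.1171    12,474.2639      83,440.2687
P = 2,361.1171.
Convexity = Σ t(t+1)·PV / [P·(1+y)²] = 83,440.2687 / (2,361.1171 × 1.054729) = 33.50559.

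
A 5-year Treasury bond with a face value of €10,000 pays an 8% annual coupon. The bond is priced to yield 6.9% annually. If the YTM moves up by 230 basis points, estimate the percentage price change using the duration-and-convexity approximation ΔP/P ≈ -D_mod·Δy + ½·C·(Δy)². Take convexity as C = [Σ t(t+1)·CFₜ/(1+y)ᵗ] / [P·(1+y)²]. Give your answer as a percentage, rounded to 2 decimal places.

With y = 0.069:
  t   CF        PV=CF/(1+0.069)^t    t·PV        t(t+1)·PV
  1       800.00       748.3630       748.3630       1,496.7259
  2       800.00       700.0589     1,400.1178       4,200.3534
  3       800.00       654.8727     1,964.6180       7,858.4721
  4       800.00       612.6031     2,450.4123      12,252.0613
  5    10,800.00     7,736.3343    38,681.6716     232,090.0297
  Σ                 10,452.2319    45,245.1827     257,897.6425
P = 10,452.2319; D_Mac = 4.32876 yrs; D_mod = 4.04935 yrs; C = 21.59151.
Duration effect: -4.04935 × (+0.023) = -0.093135
Convexity effect: 0.5 × 21.59151 × (0.023)² = +0.0057110
ΔP/P ≈ -0.093135 + 0.0057110 = -0.087424 = -8.7424%.

-8.74%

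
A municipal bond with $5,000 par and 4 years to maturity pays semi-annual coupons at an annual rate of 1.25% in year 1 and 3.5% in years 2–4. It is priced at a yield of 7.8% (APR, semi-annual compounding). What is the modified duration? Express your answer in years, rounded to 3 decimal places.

3.677 years

Periodic yield y = 0.039. First find Macaulay duration:
  t   CF        PV=CF/(1+0.039)^t    t·PV
  1        31.25        30.0770        30.0770
  2        31.25        28.9480        57.8960
  3        87.50        78.0120       234.0360
  4        87.50        75.0837       300.3349
  5        87.50        72.2654       361.3269
  6        87.50        69.5528       417.3169
  7        87.50        66.9421       468.5946
  8     5,087.50     3,746.1058    29,968.8466
  Σ                  4,166.9869    31,838.4290
P = 4,166.9869; Macaulay duration = 31,838.4290 / 4,166.9869 = 7.64064 half-year periods = 3.82032 years.
Modified duration = D_Mac / (1 + y) = 3.82032 / 1.039 = 3.67692 years.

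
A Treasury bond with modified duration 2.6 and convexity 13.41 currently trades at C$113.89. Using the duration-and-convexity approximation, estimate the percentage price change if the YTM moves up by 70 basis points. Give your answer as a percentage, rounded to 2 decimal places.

-1.79%

Duration effect: -D_mod·Δy = -2.6 × (+0.007) = -0.018200
Convexity effect: ½·C·(Δy)² = 0.5 × 13.41 × (0.007)² = +0.000328545
ΔP/P ≈ -0.018200 + 0.000328545 = -0.017871455
= -1.7871455%.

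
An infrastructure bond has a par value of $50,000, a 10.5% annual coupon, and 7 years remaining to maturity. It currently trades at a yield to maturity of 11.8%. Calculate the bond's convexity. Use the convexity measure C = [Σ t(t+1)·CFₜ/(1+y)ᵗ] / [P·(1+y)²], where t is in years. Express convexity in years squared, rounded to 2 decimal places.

With y = 0.118:
  t   CF        PV=CF/(1+0.118)^t    t·PV        t(t+1)·PV
  1     5,250.00     4,695.8855     4,695.8855       9,391.7710
  2     5,250.00     4,200.2554     8,400.5108      25,201.5323
  3     5,250.00     3,756.9368    11,270.8105      45,083.2420
  4     5,250.00     3,360.4086    13,441.6345      67,208.1723
  5     5,250.00     3,005.7322    15,028.6611      90,171.9664
  6     5,250.00     2,688.4904    16,130.9421     112,916.5947
  7    55,250.00    25,306.9413   177,148.5890   1,417,188.7121
  Σ                 47,014.6502   246,117.0334   1,767,161.9907
P = 47,014.6502.
Convexity = Σ t(t+1)·PV / [P·(1+y)²] = 1,767,161.9907 / (47,014.6502 × 1.249924) = 30.07181.

30.07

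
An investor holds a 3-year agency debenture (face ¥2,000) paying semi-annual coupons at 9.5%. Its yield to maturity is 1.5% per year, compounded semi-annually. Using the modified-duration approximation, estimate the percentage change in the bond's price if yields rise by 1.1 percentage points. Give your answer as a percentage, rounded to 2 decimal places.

Periodic yield y = 0.0075. Modified duration first:
  t   CF        PV=CF/(1+0.0075)^t    t·PV
  1        95.00        94.2928        94.2928
  2        95.00        93.5909       187.1817
  3        95.00        92.8942       278.6825
  4        95.00        92.2026       368.8106
  5        95.00        91.5163       457.5814
  6     2,095.00     2,003.1510    12,018.9063
  Σ                  2,467.6478    13,405.4553
P = 2,467.6478; D_Mac = 5.43248 half-year periods = 2.71624 yrs; D_mod = 2.71624/(1+0.0075) = 2.69602 yrs.
ΔP/P ≈ -D_mod · Δy = -2.69602 × (+0.011) = -0.029656 = -2.9656%.

-2.97%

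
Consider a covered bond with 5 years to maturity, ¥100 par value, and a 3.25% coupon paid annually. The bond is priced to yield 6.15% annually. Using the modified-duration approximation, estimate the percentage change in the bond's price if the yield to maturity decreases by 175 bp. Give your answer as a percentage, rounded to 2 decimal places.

+7.70%

Periodic yield y = 0.0615. Modified duration first:
  t   CF        PV=CF/(1+0.0615)^t    t·PV
  1         3.25         3.0617         3.0617
  2         3.25         2.8843         5.7686
  3         3.25         2.7172         8.1516
  4         3.25         2.5598        10.2391
  5       103.25        76.6108       383.0541
  Σ                     87.8338       410.2752
P = 87.8338; D_Mac = 4.67104 yrs; D_mod = 4.67104/(1+0.0615) = 4.40041 yrs.
ΔP/P ≈ -D_mod · Δy = -4.40041 × (-0.0175) = +0.077007 = +7.7007%.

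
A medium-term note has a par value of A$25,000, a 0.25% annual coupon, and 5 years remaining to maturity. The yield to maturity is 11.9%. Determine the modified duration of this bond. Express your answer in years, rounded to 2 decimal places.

4.44 years

Periodic yield y = 0.119. First find Macaulay duration:
  t   CF        PV=CF/(1+0.119)^t    t·PV
  1        62.50        55.8534        55.8534
  2        62.50        49.9137        99.8274
  3        62.50        44.6056       133.8169
  4        62.50        39.8621       159.4482
  5    25,062.50    14,284.7932    71,423.9660
  Σ                 14,475.0280    71,872.9120
P = 14,475.0280; Macaulay duration = 71,872.9120 / 14,475.0280 = 4.96530 years.
Modified duration = D_Mac / (1 + y) = 4.96530 / 1.119 = 4.43727 years.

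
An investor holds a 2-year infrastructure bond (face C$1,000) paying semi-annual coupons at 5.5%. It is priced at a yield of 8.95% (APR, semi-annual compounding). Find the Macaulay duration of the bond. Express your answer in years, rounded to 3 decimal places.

1.918 years

Periodic yield y = 0.04475. Discount each cash flow and weight by its period:
  t   CF        PV=CF/(1+0.04475)^t    t·PV
  1        27.50        26.3221        26.3221
  2        27.50        25.1946        50.3893
  3        27.50        24.1155        72.3464
  4     1,027.50       862.4468     3,449.7872
  Σ                    938.0790     3,598.8449
Price P = Σ PV = 938.0790.
Macaulay duration = Σ(t·PV) / P = 3,598.8449 / 938.0790 = 3.83640 half-year periods.
In years: 3.83640 / 2 = 1.91820 years.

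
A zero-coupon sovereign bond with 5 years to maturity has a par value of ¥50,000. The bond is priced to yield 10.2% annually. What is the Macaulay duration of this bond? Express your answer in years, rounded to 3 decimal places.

A zero-coupon bond has a single cash flow at maturity, so its Macaulay duration equals its maturity: 5 years.

5.000 years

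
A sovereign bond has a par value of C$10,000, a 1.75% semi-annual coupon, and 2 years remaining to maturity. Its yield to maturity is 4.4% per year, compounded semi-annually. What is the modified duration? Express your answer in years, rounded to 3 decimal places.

Periodic yield y = 0.022. First find Macaulay duration:
  t   CF        PV=CF/(1+0.022)^t    t·PV
  1        87.50        85.6164        85.6164
  2        87.50        83.7734       167.5468
  3        87.50        81.9701       245.9102
  4    10,087.50     9,246.5552    36,986.2206
  Σ                  9,497.9151    37,485.2941
P = 9,497.9151; Macaulay duration = 37,485.2941 / 9,497.9151 = 3.94669 half-year periods = 1.97334 years.
Modified duration = D_Mac / (1 + y) = 1.97334 / 1.022 = 1.93086 years.

1.931 years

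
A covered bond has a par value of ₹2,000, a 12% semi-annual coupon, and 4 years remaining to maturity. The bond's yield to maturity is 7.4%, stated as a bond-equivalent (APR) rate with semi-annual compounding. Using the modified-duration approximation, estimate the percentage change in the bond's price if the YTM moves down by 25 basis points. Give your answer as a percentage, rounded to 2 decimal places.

+0.81%

Periodic yield y = 0.037. Modified duration first:
  t   CF        PV=CF/(1+0.037)^t    t·PV
  1       120.00       115.7184       115.7184
  2       120.00       111.5896       223.1792
  3       120.00       107.6081       322.8243
  4       120.00       103.7687       415.0747
  5       120.00       100.0662       500.3311
  6       120.00        96.4959       578.9752
  7       120.00        93.0529       651.3704
  8     2,120.00     1,585.2794    12,682.2350
  Σ                  2,313.5792    15,489.7082
P = 2,313.5792; D_Mac = 6.69513 half-year periods = 3.34756 yrs; D_mod = 3.34756/(1+0.037) = 3.22812 yrs.
ΔP/P ≈ -D_mod · Δy = -3.22812 × (-0.0025) = +0.008070 = +0.8070%.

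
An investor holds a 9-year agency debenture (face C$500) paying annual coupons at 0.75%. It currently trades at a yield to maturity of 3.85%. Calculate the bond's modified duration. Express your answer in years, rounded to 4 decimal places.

8.3670 years

Periodic yield y = 0.0385. First find Macaulay duration:
  t   CF        PV=CF/(1+0.0385)^t    t·PV
  1         3.75         3.6110         3.6110
  2         3.75         3.4771         6.9542
  3         3.75         3.3482        10.0446
  4         3.75         3.2241        12.8963
  5         3.75         3.1046        15.5228
  6         3.75         2.9895        17.9367
  7         3.75         2.8786        20.1504
  8         3.75         2.7719        22.1753
  9       503.75       358.5556     3,227.0007
  Σ                    383.9605     3,336.2920
P = 383.9605; Macaulay duration = 3,336.2920 / 383.9605 = 8.68915 years.
Modified duration = D_Mac / (1 + y) = 8.68915 / 1.0385 = 8.36702 years.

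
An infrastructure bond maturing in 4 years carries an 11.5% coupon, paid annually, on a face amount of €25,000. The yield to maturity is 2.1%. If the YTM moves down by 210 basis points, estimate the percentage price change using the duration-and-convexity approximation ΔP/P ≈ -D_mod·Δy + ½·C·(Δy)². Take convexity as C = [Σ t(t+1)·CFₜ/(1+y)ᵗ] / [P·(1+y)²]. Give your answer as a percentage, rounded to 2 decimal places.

With y = 0.021:
  t   CF        PV=CF/(1+0.021)^t    t·PV        t(t+1)·PV
  1     2,875.00     2,815.8668     2,815.8668       5,631.7336
  2     2,875.00     2,757.9499     5,515.8997      16,547.6991
  3     2,875.00     2,701.2241     8,103.6724      32,414.6897
  4    27,875.00    25,651.4493   102,605.7972     513,028.9861
  Σ                 33,926.4901   119,041.2361     567,623.1085
P = 33,926.4901; D_Mac = 3.50880 yrs; D_mod = 3.43663 yrs; C = 16.04980.
Duration effect: -3.43663 × (-0.021) = +0.072169
Convexity effect: 0.5 × 16.04980 × (-0.021)² = +0.0035390
ΔP/P ≈ +0.072169 + 0.0035390 = +0.075708 = +7.5708%.

+7.57%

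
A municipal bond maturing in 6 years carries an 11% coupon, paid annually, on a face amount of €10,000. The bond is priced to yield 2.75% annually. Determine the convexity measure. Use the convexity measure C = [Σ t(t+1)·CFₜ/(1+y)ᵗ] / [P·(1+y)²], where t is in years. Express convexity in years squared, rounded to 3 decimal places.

30.380

With y = 0.0275:
  t   CF        PV=CF/(1+0.0275)^t    t·PV        t(t+1)·PV
  1     1,100.00     1,070.5596     1,070.5596       2,141.1192
  2     1,100.00     1,041.9072     2,083.8143       6,251.4430
  3     1,100.00     1,014.0216     3,042.0647      12,168.2588
  4     1,100.00       986.8823     3,947.5292      19,737.6461
  5     1,100.00       960.4694     4,802.3470      28,814.0820
  6    11,100.00     9,432.6125    56,595.6752     396,169.7267
  Σ                 14,506.4526    71,541.9901     465,282.2759
P = 14,506.4526.
Convexity = Σ t(t+1)·PV / [P·(1+y)²] = 465,282.2759 / (14,506.4526 × 1.055756) = 30.38027.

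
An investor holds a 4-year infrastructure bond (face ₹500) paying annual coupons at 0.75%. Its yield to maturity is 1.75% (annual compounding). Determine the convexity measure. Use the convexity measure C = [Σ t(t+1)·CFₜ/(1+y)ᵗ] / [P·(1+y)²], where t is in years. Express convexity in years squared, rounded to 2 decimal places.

With y = 0.0175:
  t   CF        PV=CF/(1+0.0175)^t    t·PV        t(t+1)·PV
  1         3.75         3.6855         3.6855           7.3710
  2         3.75         3.6221         7.2442          21.7327
  3         3.75         3.5598        10.6795          42.7178
  4       503.75       469.9778     1,879.9114       9,399.5569
  Σ                    480.8453     1,901.5206       9,471.3785
P = 480.8453.
Convexity = Σ t(t+1)·PV / [P·(1+y)²] = 9,471.3785 / (480.8453 × 1.035306) = 19.02563.

19.03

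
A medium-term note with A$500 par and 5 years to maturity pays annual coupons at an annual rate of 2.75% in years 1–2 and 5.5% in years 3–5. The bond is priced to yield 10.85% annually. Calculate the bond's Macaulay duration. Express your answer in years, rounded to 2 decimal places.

Periodic yield y = 0.1085. Discount each cash flow and weight by its year:
  t   CF        PV=CF/(1+0.1085)^t    t·PV
  1        13.75        12.4041        12.4041
  2        13.75        11.1900        22.3801
  3        27.50        20.1895        60.5685
  4        27.50        18.2134        72.8534
  5       527.50       315.1694     1,575.8468
  Σ                    377.1664     1,744.0529
Price P = Σ PV = 377.1664.
Macaulay duration = Σ(t·PV) / P = 1,744.0529 / 377.1664 = 4.62409 years.

4.62 years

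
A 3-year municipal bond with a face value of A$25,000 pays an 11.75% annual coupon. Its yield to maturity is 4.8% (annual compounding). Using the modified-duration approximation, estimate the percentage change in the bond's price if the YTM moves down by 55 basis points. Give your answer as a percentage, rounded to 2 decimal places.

+1.43%

Periodic yield y = 0.048. Modified duration first:
  t   CF        PV=CF/(1+0.048)^t    t·PV
  1     2,937.50     2,802.9580     2,802.9580
  2     2,937.50     2,674.5783     5,349.1565
  3    27,937.50    24,271.8954    72,815.6863
  Σ                 29,749.4317    80,967.8008
P = 29,749.4317; D_Mac = 2.72166 yrs; D_mod = 2.72166/(1+0.048) = 2.59700 yrs.
ΔP/P ≈ -D_mod · Δy = -2.59700 × (-0.0055) = +0.014284 = +1.4284%.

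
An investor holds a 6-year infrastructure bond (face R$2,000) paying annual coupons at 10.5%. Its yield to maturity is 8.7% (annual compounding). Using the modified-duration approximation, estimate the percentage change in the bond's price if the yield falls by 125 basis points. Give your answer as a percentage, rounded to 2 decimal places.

+5.51%

Periodic yield y = 0.087. Modified duration first:
  t   CF        PV=CF/(1+0.087)^t    t·PV
  1       210.00       193.1923       193.1923
  2       210.00       177.7298       355.4596
  3       210.00       163.5049       490.5146
  4       210.00       150.4185       601.6738
  5       210.00       138.3794       691.8972
  6     2,210.00     1,339.7230     8,038.3379
  Σ                  2,162.9478    10,371.0754
P = 2,162.9478; D_Mac = 4.79488 yrs; D_mod = 4.79488/(1+0.087) = 4.41111 yrs.
ΔP/P ≈ -D_mod · Δy = -4.41111 × (-0.0125) = +0.055139 = +5.5139%.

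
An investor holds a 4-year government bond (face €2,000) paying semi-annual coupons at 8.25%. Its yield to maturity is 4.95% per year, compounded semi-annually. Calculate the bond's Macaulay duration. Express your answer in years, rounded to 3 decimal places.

3.520 years

Periodic yield y = 0.02475. Discount each cash flow and weight by its period:
  t   CF        PV=CF/(1+0.02475)^t    t·PV
  1        82.50        80.5074        80.5074
  2        82.50        78.5630       157.1260
  3        82.50        76.6655       229.9966
  4        82.50        74.8139       299.2556
  5        82.50        73.0070       365.0348
  6        82.50        71.2437       427.4621
  7        82.50        69.5230       486.6610
  8     2,082.50     1,712.5434    13,700.3474
  Σ                  2,236.8670    15,746.3910
Price P = Σ PV = 2,236.8670.
Macaulay duration = Σ(t·PV) / P = 15,746.3910 / 2,236.8670 = 7.03948 half-year periods.
In years: 7.03948 / 2 = 3.51974 years.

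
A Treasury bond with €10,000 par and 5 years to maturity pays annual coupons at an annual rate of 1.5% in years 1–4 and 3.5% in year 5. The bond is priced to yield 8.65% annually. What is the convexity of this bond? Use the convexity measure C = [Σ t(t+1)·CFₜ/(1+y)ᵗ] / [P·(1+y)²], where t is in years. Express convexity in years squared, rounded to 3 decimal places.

With y = 0.0865:
  t   CF        PV=CF/(1+0.0865)^t    t·PV        t(t+1)·PV
  1       150.00       138.0580       138.0580         276.1160
  2       150.00       127.0667       254.1334         762.4003
  3       150.00       116.9505       350.8515       1,403.4059
  4       150.00       107.6397       430.5587       2,152.7933
  5    10,350.00     6,835.8370    34,179.1848     205,075.1091
  Σ                  7,325.5518    35,352.7864     209,669.8246
P = 7,325.5518.
Convexity = Σ t(t+1)·PV / [P·(1+y)²] = 209,669.8246 / (7,325.5518 × 1.180482) = 24.24578.

24.246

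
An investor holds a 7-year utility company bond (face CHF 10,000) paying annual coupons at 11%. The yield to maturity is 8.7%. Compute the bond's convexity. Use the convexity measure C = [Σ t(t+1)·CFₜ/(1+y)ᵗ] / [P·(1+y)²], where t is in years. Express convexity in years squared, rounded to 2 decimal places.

With y = 0.087:
  t   CF        PV=CF/(1+0.087)^t    t·PV        t(t+1)·PV
  1     1,100.00     1,011.9595     1,011.9595       2,023.9190
  2     1,100.00       930.9655     1,861.9310       5,585.7931
  3     1,100.00       856.4540     2,569.3621      10,277.4483
  4     1,100.00       787.9062     3,151.6247      15,758.1237
  5     1,100.00       724.8447     3,624.2235      21,745.3408
  6     1,100.00       666.8304     4,000.9827      28,006.8787
  7    11,100.00     6,190.3638    43,332.5463     346,660.3708
  Σ                 11,169.3242    59,552.6299     430,057.8745
P = 11,169.3242.
Convexity = Σ t(t+1)·PV / [P·(1+y)²] = 430,057.8745 / (11,169.3242 × 1.181569) = 32.58674.

32.59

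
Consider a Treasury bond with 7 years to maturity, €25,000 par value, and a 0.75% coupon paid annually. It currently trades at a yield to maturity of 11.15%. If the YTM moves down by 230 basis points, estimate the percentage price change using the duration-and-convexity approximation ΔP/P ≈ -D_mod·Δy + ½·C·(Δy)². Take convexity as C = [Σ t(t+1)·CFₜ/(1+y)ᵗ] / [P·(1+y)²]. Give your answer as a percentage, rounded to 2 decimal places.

With y = 0.1115:
  t   CF        PV=CF/(1+0.1115)^t    t·PV        t(t+1)·PV
  1       187.50       168.6910       168.6910         337.3819
  2       187.50       151.7687       303.5375         910.6125
  3       187.50       136.5441       409.6322       1,638.5289
  4       187.50       122.8467       491.3867       2,456.9335
  5       187.50       110.5233       552.6166       3,315.6997
  6       187.50        99.4362       596.6171       4,176.3199
  7    25,187.50    12,017.6290    84,123.4033     672,987.2265
  Σ                 12,807.4390    86,645.8844     685,822.7029
P = 12,807.4390; D_Mac = 6.76528 yrs; D_mod = 6.08662 yrs; C = 43.34416.
Duration effect: -6.08662 × (-0.023) = +0.139992
Convexity effect: 0.5 × 43.34416 × (-0.023)² = +0.0114645
ΔP/P ≈ +0.139992 + 0.0114645 = +0.151457 = +15.1457%.

+15.15%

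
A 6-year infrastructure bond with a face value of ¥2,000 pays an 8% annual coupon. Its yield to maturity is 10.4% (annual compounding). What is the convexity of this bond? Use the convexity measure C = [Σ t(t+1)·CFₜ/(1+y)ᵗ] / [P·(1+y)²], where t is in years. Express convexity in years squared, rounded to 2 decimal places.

26.39

With y = 0.104:
  t   CF        PV=CF/(1+0.104)^t    t·PV        t(t+1)·PV
  1       160.00       144.9275       144.9275         289.8551
  2       160.00       131.2749       262.5499         787.6497
  3       160.00       118.9085       356.7254       1,426.9015
  4       160.00       107.7069       430.8278       2,154.1388
  5       160.00        97.5606       487.8032       2,926.8190
  6     2,160.00     1,192.9969     7,157.9813      50,105.8693
  Σ                  1,793.3754     8,840.8151      57,691.2334
P = 1,793.3754.
Convexity = Σ t(t+1)·PV / [P·(1+y)²] = 57,691.2334 / (1,793.3754 × 1.218816) = 26.39371.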